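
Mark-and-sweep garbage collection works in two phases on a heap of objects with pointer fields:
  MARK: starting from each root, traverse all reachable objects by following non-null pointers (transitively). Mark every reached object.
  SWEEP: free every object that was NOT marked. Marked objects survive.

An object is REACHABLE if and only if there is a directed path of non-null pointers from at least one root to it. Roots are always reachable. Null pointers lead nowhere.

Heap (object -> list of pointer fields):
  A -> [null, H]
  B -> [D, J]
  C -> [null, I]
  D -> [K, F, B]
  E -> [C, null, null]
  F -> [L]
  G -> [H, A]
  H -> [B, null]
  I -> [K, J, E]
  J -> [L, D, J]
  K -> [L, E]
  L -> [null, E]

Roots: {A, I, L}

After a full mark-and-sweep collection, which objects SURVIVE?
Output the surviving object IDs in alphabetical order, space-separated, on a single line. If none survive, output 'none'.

Roots: A I L
Mark A: refs=null H, marked=A
Mark I: refs=K J E, marked=A I
Mark L: refs=null E, marked=A I L
Mark H: refs=B null, marked=A H I L
Mark K: refs=L E, marked=A H I K L
Mark J: refs=L D J, marked=A H I J K L
Mark E: refs=C null null, marked=A E H I J K L
Mark B: refs=D J, marked=A B E H I J K L
Mark D: refs=K F B, marked=A B D E H I J K L
Mark C: refs=null I, marked=A B C D E H I J K L
Mark F: refs=L, marked=A B C D E F H I J K L
Unmarked (collected): G

Answer: A B C D E F H I J K L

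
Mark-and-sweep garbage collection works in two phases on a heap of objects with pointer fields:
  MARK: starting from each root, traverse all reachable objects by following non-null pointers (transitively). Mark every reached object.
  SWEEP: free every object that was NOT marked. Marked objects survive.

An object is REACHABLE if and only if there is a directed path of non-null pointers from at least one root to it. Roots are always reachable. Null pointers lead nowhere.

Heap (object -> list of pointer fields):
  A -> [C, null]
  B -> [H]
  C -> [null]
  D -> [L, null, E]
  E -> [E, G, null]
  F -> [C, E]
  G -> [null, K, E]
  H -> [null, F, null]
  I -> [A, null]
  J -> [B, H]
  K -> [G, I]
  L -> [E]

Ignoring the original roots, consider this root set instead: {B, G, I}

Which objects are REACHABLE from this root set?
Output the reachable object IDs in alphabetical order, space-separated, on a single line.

Roots: B G I
Mark B: refs=H, marked=B
Mark G: refs=null K E, marked=B G
Mark I: refs=A null, marked=B G I
Mark H: refs=null F null, marked=B G H I
Mark K: refs=G I, marked=B G H I K
Mark E: refs=E G null, marked=B E G H I K
Mark A: refs=C null, marked=A B E G H I K
Mark F: refs=C E, marked=A B E F G H I K
Mark C: refs=null, marked=A B C E F G H I K
Unmarked (collected): D J L

Answer: A B C E F G H I K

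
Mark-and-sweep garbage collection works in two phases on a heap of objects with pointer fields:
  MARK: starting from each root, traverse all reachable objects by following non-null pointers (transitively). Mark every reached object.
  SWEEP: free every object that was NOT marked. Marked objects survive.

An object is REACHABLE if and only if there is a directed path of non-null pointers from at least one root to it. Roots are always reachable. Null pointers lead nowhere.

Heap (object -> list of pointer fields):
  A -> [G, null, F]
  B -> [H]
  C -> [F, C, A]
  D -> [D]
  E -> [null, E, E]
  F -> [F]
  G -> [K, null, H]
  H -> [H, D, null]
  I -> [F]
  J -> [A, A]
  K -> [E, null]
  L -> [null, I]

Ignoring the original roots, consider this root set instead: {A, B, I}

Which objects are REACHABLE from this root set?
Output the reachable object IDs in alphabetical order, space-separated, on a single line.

Roots: A B I
Mark A: refs=G null F, marked=A
Mark B: refs=H, marked=A B
Mark I: refs=F, marked=A B I
Mark G: refs=K null H, marked=A B G I
Mark F: refs=F, marked=A B F G I
Mark H: refs=H D null, marked=A B F G H I
Mark K: refs=E null, marked=A B F G H I K
Mark D: refs=D, marked=A B D F G H I K
Mark E: refs=null E E, marked=A B D E F G H I K
Unmarked (collected): C J L

Answer: A B D E F G H I K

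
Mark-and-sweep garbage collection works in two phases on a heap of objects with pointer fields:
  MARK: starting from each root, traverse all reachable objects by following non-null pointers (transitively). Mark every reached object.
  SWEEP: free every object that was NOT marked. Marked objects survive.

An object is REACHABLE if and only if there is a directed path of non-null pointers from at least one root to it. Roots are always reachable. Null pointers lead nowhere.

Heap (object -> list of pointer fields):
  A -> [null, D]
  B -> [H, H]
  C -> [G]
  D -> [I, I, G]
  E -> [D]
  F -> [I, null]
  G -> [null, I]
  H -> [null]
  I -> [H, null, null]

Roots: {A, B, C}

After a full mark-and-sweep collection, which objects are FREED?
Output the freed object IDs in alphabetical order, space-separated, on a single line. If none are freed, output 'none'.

Answer: E F

Derivation:
Roots: A B C
Mark A: refs=null D, marked=A
Mark B: refs=H H, marked=A B
Mark C: refs=G, marked=A B C
Mark D: refs=I I G, marked=A B C D
Mark H: refs=null, marked=A B C D H
Mark G: refs=null I, marked=A B C D G H
Mark I: refs=H null null, marked=A B C D G H I
Unmarked (collected): E F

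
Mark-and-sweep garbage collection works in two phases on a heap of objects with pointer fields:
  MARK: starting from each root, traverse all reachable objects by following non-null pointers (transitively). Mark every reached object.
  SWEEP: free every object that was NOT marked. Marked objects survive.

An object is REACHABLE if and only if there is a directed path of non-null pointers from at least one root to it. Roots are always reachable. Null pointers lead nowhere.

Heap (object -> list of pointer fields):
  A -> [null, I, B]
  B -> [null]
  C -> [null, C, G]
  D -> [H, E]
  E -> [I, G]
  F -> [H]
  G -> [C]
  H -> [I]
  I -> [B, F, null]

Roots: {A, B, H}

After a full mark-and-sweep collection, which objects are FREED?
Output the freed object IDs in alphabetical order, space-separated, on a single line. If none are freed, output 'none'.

Roots: A B H
Mark A: refs=null I B, marked=A
Mark B: refs=null, marked=A B
Mark H: refs=I, marked=A B H
Mark I: refs=B F null, marked=A B H I
Mark F: refs=H, marked=A B F H I
Unmarked (collected): C D E G

Answer: C D E G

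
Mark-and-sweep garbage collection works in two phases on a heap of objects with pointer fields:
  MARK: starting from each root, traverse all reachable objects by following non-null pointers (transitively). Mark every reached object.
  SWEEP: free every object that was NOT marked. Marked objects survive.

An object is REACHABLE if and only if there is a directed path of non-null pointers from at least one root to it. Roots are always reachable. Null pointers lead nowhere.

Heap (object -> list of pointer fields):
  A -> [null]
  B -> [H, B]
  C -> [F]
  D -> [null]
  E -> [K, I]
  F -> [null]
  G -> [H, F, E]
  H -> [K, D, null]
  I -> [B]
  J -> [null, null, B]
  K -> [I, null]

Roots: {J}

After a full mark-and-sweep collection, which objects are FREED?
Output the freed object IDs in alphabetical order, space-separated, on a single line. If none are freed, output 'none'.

Roots: J
Mark J: refs=null null B, marked=J
Mark B: refs=H B, marked=B J
Mark H: refs=K D null, marked=B H J
Mark K: refs=I null, marked=B H J K
Mark D: refs=null, marked=B D H J K
Mark I: refs=B, marked=B D H I J K
Unmarked (collected): A C E F G

Answer: A C E F G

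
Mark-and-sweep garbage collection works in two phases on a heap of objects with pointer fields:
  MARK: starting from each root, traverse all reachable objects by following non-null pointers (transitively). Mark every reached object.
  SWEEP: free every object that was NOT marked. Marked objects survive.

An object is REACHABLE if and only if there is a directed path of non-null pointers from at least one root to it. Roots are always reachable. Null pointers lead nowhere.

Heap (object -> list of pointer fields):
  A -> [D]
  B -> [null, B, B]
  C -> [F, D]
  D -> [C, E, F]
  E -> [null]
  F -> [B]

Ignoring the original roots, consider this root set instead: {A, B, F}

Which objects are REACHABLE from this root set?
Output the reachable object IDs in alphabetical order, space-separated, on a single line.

Roots: A B F
Mark A: refs=D, marked=A
Mark B: refs=null B B, marked=A B
Mark F: refs=B, marked=A B F
Mark D: refs=C E F, marked=A B D F
Mark C: refs=F D, marked=A B C D F
Mark E: refs=null, marked=A B C D E F
Unmarked (collected): (none)

Answer: A B C D E F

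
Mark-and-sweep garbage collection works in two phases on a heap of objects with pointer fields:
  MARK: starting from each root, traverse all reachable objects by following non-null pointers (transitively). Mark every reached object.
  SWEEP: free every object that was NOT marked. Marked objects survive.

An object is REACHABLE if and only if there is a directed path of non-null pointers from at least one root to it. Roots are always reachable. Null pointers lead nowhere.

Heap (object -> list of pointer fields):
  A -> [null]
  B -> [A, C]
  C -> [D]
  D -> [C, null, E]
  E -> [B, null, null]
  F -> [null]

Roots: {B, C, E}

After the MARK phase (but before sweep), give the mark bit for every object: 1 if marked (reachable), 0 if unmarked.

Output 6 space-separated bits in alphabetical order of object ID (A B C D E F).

Answer: 1 1 1 1 1 0

Derivation:
Roots: B C E
Mark B: refs=A C, marked=B
Mark C: refs=D, marked=B C
Mark E: refs=B null null, marked=B C E
Mark A: refs=null, marked=A B C E
Mark D: refs=C null E, marked=A B C D E
Unmarked (collected): F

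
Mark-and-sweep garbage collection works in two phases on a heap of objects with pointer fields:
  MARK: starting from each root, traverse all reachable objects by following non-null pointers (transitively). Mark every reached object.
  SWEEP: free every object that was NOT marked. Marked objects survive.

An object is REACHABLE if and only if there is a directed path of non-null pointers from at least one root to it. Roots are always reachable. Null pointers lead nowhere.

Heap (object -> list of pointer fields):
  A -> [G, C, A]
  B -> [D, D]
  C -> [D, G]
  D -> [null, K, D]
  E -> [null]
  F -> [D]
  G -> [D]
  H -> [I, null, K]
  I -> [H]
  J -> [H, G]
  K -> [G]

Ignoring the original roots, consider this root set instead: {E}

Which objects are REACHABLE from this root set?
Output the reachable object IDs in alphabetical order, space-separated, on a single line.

Answer: E

Derivation:
Roots: E
Mark E: refs=null, marked=E
Unmarked (collected): A B C D F G H I J K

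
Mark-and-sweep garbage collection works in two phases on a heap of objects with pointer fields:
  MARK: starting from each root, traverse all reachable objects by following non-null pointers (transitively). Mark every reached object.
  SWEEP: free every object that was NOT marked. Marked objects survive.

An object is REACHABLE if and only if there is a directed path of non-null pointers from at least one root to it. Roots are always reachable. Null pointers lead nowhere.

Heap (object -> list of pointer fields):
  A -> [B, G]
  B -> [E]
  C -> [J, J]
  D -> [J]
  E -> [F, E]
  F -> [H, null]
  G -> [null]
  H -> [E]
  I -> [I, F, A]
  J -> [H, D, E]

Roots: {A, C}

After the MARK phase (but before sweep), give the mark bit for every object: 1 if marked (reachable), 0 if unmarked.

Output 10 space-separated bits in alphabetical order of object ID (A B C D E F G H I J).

Answer: 1 1 1 1 1 1 1 1 0 1

Derivation:
Roots: A C
Mark A: refs=B G, marked=A
Mark C: refs=J J, marked=A C
Mark B: refs=E, marked=A B C
Mark G: refs=null, marked=A B C G
Mark J: refs=H D E, marked=A B C G J
Mark E: refs=F E, marked=A B C E G J
Mark H: refs=E, marked=A B C E G H J
Mark D: refs=J, marked=A B C D E G H J
Mark F: refs=H null, marked=A B C D E F G H J
Unmarked (collected): I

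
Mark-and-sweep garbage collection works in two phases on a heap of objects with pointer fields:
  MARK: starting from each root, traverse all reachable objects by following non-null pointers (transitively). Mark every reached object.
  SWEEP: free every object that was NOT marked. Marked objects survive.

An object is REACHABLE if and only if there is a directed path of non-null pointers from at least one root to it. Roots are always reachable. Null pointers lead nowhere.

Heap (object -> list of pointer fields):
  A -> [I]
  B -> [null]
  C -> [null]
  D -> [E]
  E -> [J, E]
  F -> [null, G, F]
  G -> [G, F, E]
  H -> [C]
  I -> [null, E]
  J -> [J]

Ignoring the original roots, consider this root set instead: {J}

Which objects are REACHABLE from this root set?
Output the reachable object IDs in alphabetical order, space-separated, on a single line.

Roots: J
Mark J: refs=J, marked=J
Unmarked (collected): A B C D E F G H I

Answer: J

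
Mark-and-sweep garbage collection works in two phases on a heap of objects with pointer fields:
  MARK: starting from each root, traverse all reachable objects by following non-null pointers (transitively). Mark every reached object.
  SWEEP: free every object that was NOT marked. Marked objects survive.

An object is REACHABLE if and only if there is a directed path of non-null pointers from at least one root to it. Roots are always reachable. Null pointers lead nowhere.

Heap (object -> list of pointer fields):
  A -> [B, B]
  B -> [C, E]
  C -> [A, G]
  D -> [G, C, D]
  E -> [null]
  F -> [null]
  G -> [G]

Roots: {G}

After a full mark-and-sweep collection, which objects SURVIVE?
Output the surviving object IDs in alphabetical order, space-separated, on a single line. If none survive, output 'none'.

Answer: G

Derivation:
Roots: G
Mark G: refs=G, marked=G
Unmarked (collected): A B C D E F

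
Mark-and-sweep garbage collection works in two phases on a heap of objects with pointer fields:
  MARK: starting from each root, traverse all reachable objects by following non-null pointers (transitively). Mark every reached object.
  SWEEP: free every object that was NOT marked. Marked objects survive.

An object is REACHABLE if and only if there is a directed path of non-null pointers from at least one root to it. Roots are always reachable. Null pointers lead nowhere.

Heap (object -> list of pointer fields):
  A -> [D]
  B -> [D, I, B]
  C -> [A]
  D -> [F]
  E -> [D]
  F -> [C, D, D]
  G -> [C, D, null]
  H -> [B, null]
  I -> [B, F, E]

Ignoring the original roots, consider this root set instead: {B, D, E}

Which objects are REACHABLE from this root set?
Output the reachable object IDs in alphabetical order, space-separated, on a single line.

Answer: A B C D E F I

Derivation:
Roots: B D E
Mark B: refs=D I B, marked=B
Mark D: refs=F, marked=B D
Mark E: refs=D, marked=B D E
Mark I: refs=B F E, marked=B D E I
Mark F: refs=C D D, marked=B D E F I
Mark C: refs=A, marked=B C D E F I
Mark A: refs=D, marked=A B C D E F I
Unmarked (collected): G H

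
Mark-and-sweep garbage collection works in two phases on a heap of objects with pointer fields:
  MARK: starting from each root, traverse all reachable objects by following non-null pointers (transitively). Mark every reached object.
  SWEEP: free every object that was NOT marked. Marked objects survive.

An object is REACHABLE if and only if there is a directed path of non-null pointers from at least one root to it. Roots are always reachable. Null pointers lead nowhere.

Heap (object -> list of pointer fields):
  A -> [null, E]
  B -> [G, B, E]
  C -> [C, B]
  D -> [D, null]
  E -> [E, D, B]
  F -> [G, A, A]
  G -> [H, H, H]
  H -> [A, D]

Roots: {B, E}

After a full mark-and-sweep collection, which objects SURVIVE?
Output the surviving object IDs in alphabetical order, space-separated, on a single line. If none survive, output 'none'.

Roots: B E
Mark B: refs=G B E, marked=B
Mark E: refs=E D B, marked=B E
Mark G: refs=H H H, marked=B E G
Mark D: refs=D null, marked=B D E G
Mark H: refs=A D, marked=B D E G H
Mark A: refs=null E, marked=A B D E G H
Unmarked (collected): C F

Answer: A B D E G H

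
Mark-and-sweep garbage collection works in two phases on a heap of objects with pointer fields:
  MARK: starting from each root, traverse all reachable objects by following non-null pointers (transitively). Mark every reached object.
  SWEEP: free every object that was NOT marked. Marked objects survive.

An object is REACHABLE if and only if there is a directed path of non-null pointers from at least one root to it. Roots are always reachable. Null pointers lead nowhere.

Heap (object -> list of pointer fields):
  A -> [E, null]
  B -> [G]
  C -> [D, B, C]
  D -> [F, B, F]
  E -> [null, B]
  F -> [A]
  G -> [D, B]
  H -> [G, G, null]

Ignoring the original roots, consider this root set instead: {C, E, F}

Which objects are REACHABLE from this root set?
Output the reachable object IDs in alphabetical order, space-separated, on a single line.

Roots: C E F
Mark C: refs=D B C, marked=C
Mark E: refs=null B, marked=C E
Mark F: refs=A, marked=C E F
Mark D: refs=F B F, marked=C D E F
Mark B: refs=G, marked=B C D E F
Mark A: refs=E null, marked=A B C D E F
Mark G: refs=D B, marked=A B C D E F G
Unmarked (collected): H

Answer: A B C D E F G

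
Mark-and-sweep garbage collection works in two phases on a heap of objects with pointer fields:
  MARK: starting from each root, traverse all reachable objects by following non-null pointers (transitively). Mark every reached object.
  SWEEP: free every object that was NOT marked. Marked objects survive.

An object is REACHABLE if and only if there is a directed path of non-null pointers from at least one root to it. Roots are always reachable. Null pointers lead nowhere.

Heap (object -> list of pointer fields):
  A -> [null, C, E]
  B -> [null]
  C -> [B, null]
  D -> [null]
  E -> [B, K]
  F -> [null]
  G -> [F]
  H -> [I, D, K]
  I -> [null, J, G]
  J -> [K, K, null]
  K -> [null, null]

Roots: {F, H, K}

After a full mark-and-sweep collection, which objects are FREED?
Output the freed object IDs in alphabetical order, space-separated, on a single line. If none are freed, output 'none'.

Roots: F H K
Mark F: refs=null, marked=F
Mark H: refs=I D K, marked=F H
Mark K: refs=null null, marked=F H K
Mark I: refs=null J G, marked=F H I K
Mark D: refs=null, marked=D F H I K
Mark J: refs=K K null, marked=D F H I J K
Mark G: refs=F, marked=D F G H I J K
Unmarked (collected): A B C E

Answer: A B C E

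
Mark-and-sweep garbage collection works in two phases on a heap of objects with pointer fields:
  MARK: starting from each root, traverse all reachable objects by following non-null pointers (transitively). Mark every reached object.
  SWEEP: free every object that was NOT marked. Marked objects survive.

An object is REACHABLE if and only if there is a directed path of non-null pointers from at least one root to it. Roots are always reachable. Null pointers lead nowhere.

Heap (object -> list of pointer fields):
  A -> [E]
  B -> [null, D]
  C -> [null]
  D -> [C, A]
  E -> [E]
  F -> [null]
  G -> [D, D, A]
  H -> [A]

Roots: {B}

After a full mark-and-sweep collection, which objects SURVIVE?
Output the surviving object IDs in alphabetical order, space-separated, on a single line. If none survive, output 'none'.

Roots: B
Mark B: refs=null D, marked=B
Mark D: refs=C A, marked=B D
Mark C: refs=null, marked=B C D
Mark A: refs=E, marked=A B C D
Mark E: refs=E, marked=A B C D E
Unmarked (collected): F G H

Answer: A B C D E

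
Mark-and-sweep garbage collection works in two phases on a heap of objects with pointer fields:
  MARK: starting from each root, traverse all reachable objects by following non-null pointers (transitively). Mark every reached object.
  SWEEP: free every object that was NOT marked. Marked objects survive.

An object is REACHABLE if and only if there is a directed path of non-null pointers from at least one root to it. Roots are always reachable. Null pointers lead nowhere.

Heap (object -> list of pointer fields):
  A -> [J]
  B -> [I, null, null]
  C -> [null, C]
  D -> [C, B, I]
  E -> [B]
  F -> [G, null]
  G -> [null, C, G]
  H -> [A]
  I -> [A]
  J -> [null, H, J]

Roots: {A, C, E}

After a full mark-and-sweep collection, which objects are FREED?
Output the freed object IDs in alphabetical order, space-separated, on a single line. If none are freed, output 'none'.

Roots: A C E
Mark A: refs=J, marked=A
Mark C: refs=null C, marked=A C
Mark E: refs=B, marked=A C E
Mark J: refs=null H J, marked=A C E J
Mark B: refs=I null null, marked=A B C E J
Mark H: refs=A, marked=A B C E H J
Mark I: refs=A, marked=A B C E H I J
Unmarked (collected): D F G

Answer: D F G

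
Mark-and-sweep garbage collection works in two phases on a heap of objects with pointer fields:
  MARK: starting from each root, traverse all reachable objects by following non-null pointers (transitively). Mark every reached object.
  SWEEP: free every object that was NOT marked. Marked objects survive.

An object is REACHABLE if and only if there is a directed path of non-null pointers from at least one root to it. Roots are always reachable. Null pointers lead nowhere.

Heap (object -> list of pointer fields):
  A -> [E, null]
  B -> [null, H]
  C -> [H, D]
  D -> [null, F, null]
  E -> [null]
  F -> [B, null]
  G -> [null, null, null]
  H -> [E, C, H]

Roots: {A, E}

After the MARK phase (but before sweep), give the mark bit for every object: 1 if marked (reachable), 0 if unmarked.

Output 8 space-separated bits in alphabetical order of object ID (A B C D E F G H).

Roots: A E
Mark A: refs=E null, marked=A
Mark E: refs=null, marked=A E
Unmarked (collected): B C D F G H

Answer: 1 0 0 0 1 0 0 0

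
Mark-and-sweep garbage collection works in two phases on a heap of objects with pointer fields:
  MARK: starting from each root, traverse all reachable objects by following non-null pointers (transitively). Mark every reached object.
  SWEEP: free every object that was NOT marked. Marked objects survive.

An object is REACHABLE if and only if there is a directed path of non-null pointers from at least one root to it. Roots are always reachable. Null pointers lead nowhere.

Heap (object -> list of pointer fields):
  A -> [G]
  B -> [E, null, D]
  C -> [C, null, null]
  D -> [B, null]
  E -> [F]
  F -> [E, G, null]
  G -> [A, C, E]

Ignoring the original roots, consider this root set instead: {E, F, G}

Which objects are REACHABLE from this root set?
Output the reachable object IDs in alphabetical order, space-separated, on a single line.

Roots: E F G
Mark E: refs=F, marked=E
Mark F: refs=E G null, marked=E F
Mark G: refs=A C E, marked=E F G
Mark A: refs=G, marked=A E F G
Mark C: refs=C null null, marked=A C E F G
Unmarked (collected): B D

Answer: A C E F G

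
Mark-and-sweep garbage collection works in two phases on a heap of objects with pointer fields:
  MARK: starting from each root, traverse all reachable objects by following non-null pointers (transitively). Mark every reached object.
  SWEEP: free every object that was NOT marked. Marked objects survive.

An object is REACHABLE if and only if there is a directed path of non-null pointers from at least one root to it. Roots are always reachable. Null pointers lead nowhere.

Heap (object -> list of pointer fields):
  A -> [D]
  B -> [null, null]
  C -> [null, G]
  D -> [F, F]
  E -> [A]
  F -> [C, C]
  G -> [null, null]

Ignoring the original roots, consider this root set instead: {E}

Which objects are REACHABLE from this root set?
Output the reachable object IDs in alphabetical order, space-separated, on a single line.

Roots: E
Mark E: refs=A, marked=E
Mark A: refs=D, marked=A E
Mark D: refs=F F, marked=A D E
Mark F: refs=C C, marked=A D E F
Mark C: refs=null G, marked=A C D E F
Mark G: refs=null null, marked=A C D E F G
Unmarked (collected): B

Answer: A C D E F G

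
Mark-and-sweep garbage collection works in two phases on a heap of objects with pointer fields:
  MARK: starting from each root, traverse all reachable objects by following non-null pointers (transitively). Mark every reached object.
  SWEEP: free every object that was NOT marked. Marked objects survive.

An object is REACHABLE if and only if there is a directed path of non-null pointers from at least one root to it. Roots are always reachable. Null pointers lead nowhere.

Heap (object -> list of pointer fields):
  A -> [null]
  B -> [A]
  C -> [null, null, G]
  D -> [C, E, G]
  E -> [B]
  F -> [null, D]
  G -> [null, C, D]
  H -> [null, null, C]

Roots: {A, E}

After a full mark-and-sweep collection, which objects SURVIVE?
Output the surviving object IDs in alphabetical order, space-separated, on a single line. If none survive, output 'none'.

Answer: A B E

Derivation:
Roots: A E
Mark A: refs=null, marked=A
Mark E: refs=B, marked=A E
Mark B: refs=A, marked=A B E
Unmarked (collected): C D F G H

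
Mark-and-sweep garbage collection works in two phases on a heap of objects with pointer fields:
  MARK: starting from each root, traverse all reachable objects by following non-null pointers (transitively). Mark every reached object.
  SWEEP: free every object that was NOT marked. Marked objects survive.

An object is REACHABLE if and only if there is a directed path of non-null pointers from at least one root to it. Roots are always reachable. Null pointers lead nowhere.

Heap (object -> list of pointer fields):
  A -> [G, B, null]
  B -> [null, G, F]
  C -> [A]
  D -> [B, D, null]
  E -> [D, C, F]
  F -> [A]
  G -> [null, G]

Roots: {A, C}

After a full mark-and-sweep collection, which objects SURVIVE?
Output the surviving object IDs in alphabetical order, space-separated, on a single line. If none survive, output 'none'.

Answer: A B C F G

Derivation:
Roots: A C
Mark A: refs=G B null, marked=A
Mark C: refs=A, marked=A C
Mark G: refs=null G, marked=A C G
Mark B: refs=null G F, marked=A B C G
Mark F: refs=A, marked=A B C F G
Unmarked (collected): D E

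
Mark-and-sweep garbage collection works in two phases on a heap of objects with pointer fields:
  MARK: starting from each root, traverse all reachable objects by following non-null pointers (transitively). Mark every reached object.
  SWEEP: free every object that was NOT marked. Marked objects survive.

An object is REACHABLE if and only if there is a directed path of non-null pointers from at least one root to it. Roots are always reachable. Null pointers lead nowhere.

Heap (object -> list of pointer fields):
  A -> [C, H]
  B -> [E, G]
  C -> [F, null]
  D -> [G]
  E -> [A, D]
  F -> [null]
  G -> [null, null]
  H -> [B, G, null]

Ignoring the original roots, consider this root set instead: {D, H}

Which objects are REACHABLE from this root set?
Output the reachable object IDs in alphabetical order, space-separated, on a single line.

Roots: D H
Mark D: refs=G, marked=D
Mark H: refs=B G null, marked=D H
Mark G: refs=null null, marked=D G H
Mark B: refs=E G, marked=B D G H
Mark E: refs=A D, marked=B D E G H
Mark A: refs=C H, marked=A B D E G H
Mark C: refs=F null, marked=A B C D E G H
Mark F: refs=null, marked=A B C D E F G H
Unmarked (collected): (none)

Answer: A B C D E F G H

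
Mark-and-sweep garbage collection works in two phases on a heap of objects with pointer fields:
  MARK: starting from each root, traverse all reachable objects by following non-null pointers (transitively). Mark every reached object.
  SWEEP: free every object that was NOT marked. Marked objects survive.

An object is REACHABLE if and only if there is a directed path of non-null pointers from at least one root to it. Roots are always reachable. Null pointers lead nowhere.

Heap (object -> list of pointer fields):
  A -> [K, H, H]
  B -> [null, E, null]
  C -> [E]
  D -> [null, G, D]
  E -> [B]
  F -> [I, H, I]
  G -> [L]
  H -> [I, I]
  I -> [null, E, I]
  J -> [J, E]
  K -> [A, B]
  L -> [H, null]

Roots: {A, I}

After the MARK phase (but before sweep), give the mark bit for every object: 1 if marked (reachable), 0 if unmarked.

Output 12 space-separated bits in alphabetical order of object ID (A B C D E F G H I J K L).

Roots: A I
Mark A: refs=K H H, marked=A
Mark I: refs=null E I, marked=A I
Mark K: refs=A B, marked=A I K
Mark H: refs=I I, marked=A H I K
Mark E: refs=B, marked=A E H I K
Mark B: refs=null E null, marked=A B E H I K
Unmarked (collected): C D F G J L

Answer: 1 1 0 0 1 0 0 1 1 0 1 0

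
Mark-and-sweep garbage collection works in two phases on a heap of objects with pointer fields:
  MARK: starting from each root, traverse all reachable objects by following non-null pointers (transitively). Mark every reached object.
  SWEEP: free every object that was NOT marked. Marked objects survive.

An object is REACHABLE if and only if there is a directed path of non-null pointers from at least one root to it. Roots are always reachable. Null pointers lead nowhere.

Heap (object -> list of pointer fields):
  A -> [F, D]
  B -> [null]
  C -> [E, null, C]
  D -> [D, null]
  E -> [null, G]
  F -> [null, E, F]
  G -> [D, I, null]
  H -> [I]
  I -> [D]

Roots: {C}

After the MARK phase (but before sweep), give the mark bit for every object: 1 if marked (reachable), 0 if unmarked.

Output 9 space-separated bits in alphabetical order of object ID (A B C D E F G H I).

Roots: C
Mark C: refs=E null C, marked=C
Mark E: refs=null G, marked=C E
Mark G: refs=D I null, marked=C E G
Mark D: refs=D null, marked=C D E G
Mark I: refs=D, marked=C D E G I
Unmarked (collected): A B F H

Answer: 0 0 1 1 1 0 1 0 1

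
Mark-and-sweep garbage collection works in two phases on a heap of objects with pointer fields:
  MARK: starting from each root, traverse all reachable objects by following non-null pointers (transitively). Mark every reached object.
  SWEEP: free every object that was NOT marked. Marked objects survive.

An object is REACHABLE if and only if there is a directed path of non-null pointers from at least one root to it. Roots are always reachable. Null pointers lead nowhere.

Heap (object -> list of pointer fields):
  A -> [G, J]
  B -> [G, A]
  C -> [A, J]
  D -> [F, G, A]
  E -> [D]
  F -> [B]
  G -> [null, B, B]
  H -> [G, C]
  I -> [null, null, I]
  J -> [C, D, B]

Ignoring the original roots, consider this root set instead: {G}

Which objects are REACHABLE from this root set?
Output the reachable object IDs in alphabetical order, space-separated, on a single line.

Roots: G
Mark G: refs=null B B, marked=G
Mark B: refs=G A, marked=B G
Mark A: refs=G J, marked=A B G
Mark J: refs=C D B, marked=A B G J
Mark C: refs=A J, marked=A B C G J
Mark D: refs=F G A, marked=A B C D G J
Mark F: refs=B, marked=A B C D F G J
Unmarked (collected): E H I

Answer: A B C D F G J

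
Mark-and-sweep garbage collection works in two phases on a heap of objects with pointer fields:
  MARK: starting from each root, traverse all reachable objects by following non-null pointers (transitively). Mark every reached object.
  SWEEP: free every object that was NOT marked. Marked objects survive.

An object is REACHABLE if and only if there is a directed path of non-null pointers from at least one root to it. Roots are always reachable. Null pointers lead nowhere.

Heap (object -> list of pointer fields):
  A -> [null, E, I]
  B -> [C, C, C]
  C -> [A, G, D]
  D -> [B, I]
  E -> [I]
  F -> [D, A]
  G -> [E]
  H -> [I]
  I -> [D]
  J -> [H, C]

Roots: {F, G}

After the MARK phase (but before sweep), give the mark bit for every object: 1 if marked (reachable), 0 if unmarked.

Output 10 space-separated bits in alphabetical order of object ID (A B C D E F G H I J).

Roots: F G
Mark F: refs=D A, marked=F
Mark G: refs=E, marked=F G
Mark D: refs=B I, marked=D F G
Mark A: refs=null E I, marked=A D F G
Mark E: refs=I, marked=A D E F G
Mark B: refs=C C C, marked=A B D E F G
Mark I: refs=D, marked=A B D E F G I
Mark C: refs=A G D, marked=A B C D E F G I
Unmarked (collected): H J

Answer: 1 1 1 1 1 1 1 0 1 0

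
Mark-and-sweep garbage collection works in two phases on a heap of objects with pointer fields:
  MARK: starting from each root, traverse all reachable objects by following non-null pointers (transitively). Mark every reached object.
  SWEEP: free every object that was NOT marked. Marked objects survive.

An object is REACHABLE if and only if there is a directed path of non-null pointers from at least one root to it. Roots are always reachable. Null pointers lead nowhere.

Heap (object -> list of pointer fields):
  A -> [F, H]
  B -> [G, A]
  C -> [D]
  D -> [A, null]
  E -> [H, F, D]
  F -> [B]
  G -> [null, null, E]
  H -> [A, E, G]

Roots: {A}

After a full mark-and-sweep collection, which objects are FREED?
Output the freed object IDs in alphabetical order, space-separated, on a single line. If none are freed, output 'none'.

Roots: A
Mark A: refs=F H, marked=A
Mark F: refs=B, marked=A F
Mark H: refs=A E G, marked=A F H
Mark B: refs=G A, marked=A B F H
Mark E: refs=H F D, marked=A B E F H
Mark G: refs=null null E, marked=A B E F G H
Mark D: refs=A null, marked=A B D E F G H
Unmarked (collected): C

Answer: C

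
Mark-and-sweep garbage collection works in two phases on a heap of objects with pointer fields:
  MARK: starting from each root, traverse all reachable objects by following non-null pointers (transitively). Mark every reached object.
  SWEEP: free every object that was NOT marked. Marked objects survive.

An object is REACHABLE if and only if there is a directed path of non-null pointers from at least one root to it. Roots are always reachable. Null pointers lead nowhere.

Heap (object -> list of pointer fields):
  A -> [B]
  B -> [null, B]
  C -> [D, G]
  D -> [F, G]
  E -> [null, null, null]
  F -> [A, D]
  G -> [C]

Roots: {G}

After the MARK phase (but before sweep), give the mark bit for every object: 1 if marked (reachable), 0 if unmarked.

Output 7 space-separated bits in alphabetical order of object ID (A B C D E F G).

Answer: 1 1 1 1 0 1 1

Derivation:
Roots: G
Mark G: refs=C, marked=G
Mark C: refs=D G, marked=C G
Mark D: refs=F G, marked=C D G
Mark F: refs=A D, marked=C D F G
Mark A: refs=B, marked=A C D F G
Mark B: refs=null B, marked=A B C D F G
Unmarked (collected): E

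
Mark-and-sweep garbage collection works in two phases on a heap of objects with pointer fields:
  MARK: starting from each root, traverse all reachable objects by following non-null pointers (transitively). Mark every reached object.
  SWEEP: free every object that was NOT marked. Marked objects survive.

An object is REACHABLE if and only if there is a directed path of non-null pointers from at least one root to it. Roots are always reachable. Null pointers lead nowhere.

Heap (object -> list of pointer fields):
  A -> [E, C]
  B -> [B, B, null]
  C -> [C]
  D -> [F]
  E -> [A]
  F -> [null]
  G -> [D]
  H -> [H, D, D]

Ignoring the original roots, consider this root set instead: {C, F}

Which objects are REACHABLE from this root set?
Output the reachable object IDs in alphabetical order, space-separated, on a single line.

Answer: C F

Derivation:
Roots: C F
Mark C: refs=C, marked=C
Mark F: refs=null, marked=C F
Unmarked (collected): A B D E G H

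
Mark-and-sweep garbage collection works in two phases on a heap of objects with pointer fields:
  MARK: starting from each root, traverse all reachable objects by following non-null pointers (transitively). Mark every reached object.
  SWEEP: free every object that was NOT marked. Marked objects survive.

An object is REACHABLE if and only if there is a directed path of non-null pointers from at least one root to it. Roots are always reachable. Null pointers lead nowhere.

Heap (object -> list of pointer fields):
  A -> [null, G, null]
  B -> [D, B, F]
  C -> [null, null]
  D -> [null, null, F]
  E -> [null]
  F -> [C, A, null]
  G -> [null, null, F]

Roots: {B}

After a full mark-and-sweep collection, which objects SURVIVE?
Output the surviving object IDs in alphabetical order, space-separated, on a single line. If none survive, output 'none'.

Roots: B
Mark B: refs=D B F, marked=B
Mark D: refs=null null F, marked=B D
Mark F: refs=C A null, marked=B D F
Mark C: refs=null null, marked=B C D F
Mark A: refs=null G null, marked=A B C D F
Mark G: refs=null null F, marked=A B C D F G
Unmarked (collected): E

Answer: A B C D F G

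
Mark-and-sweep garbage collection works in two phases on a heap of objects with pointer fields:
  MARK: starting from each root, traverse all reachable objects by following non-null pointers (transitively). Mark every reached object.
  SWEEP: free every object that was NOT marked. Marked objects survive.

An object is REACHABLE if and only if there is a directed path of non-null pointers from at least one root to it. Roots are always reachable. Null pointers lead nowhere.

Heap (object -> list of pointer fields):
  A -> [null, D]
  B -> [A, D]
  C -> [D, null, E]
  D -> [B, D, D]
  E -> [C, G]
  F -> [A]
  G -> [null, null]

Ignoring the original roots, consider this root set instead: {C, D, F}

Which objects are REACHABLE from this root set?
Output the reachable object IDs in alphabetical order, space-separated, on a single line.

Answer: A B C D E F G

Derivation:
Roots: C D F
Mark C: refs=D null E, marked=C
Mark D: refs=B D D, marked=C D
Mark F: refs=A, marked=C D F
Mark E: refs=C G, marked=C D E F
Mark B: refs=A D, marked=B C D E F
Mark A: refs=null D, marked=A B C D E F
Mark G: refs=null null, marked=A B C D E F G
Unmarked (collected): (none)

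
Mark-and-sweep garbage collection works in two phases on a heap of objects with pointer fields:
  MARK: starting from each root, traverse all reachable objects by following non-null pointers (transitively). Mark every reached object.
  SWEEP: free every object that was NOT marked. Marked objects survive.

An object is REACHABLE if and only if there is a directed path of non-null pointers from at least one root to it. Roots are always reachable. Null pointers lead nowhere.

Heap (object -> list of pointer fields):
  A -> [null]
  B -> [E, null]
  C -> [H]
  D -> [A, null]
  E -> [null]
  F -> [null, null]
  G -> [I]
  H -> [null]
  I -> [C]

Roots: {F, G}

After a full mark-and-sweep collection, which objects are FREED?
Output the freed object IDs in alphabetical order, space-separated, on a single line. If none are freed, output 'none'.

Answer: A B D E

Derivation:
Roots: F G
Mark F: refs=null null, marked=F
Mark G: refs=I, marked=F G
Mark I: refs=C, marked=F G I
Mark C: refs=H, marked=C F G I
Mark H: refs=null, marked=C F G H I
Unmarked (collected): A B D E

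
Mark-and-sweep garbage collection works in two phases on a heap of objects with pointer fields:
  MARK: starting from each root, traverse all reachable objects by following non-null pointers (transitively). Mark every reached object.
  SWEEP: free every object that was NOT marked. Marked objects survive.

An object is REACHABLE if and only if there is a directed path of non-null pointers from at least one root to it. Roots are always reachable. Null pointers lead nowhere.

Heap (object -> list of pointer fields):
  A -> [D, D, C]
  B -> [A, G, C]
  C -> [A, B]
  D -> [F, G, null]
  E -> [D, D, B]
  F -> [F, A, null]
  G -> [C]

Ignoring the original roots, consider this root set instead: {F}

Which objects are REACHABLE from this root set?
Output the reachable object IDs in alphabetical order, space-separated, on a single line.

Roots: F
Mark F: refs=F A null, marked=F
Mark A: refs=D D C, marked=A F
Mark D: refs=F G null, marked=A D F
Mark C: refs=A B, marked=A C D F
Mark G: refs=C, marked=A C D F G
Mark B: refs=A G C, marked=A B C D F G
Unmarked (collected): E

Answer: A B C D F G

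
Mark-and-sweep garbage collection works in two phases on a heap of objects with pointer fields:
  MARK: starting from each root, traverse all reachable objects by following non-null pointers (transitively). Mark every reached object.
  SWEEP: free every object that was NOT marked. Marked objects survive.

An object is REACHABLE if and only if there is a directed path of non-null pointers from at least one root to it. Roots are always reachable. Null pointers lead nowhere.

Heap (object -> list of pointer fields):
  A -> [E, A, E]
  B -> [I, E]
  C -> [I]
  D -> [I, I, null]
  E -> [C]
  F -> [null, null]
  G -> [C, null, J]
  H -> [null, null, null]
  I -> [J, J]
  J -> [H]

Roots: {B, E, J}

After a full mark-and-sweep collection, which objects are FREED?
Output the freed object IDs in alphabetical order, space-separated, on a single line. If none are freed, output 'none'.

Answer: A D F G

Derivation:
Roots: B E J
Mark B: refs=I E, marked=B
Mark E: refs=C, marked=B E
Mark J: refs=H, marked=B E J
Mark I: refs=J J, marked=B E I J
Mark C: refs=I, marked=B C E I J
Mark H: refs=null null null, marked=B C E H I J
Unmarked (collected): A D F G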